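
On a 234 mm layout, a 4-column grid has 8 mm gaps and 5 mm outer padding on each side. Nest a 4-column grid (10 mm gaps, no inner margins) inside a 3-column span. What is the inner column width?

34 mm

Take off 10 mm of margins, leaving 224 mm.
4 columns + 3 gaps: 4c + 3·8 = 224.
4c = 224 − 24 = 200, so c = 50 mm.
Span of 3: 3·50 + 2·8 = 150 + 16 = 166 mm.
166 − 3·10 = 136; ÷4 gives d = 34 mm.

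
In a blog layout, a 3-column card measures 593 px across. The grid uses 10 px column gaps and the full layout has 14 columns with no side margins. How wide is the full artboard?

2804 px

3c + 2·10 = 593 → 3c = 573 → c = 191 px.
Total width: 14·191 + 13·10 = 2804 px.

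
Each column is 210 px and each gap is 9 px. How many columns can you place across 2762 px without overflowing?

Each extra column adds 210 + 9 = 219 px.
(2762 + 9) / 219 = 12.65, so 12 columns fit.

12 columns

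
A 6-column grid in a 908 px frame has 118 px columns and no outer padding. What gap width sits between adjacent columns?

40 px

6·118 + 5g = 908 → 5g = 200 → g = 40 px.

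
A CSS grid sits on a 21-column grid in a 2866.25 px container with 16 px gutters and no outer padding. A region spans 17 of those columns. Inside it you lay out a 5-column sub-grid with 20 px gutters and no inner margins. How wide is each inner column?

21c + 20·16 = 2866.25 → 21c = 2546.25 → c = 121.25 px.
17-column span = 17·121.25 + 16·16 = 2317.25 px.
5d + 4·20 = 2317.25 → 5d = 2237.25 → d = 447.45 px.

447.45 px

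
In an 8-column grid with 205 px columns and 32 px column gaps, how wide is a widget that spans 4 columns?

916 px

4-column span = 4·205 + 3·32 = 916 px.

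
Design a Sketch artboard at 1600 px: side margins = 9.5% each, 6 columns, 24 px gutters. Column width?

196 px

Margins: 9.5% × 1600 = 152 px each, so content = 1600 − 304 = 1296 px.
Subtracting 5 gutters of 24 leaves 1176 for 6 columns, so c = 196 px.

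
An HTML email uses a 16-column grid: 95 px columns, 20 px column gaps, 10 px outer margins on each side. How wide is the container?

Container = 2·10 + 16·95 + 15·20 = 20 + 1520 + 300 = 1840 px.

1840 px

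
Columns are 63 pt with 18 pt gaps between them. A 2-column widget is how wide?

Span of 2: 2·63 + 1·18 = 126 + 18 = 144 pt.

144 pt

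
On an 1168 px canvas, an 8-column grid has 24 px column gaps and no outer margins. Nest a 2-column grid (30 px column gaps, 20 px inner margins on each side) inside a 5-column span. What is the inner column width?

325.5 px

8c + 7·24 = 1168 → 8c = 1000 → c = 125 px.
Span of 5: 5·125 + 4·24 = 625 + 96 = 721 px.
Inner content = 721 − 2·20 = 681 px.
Subtracting 1 column gap of 30 leaves 651 for 2 columns, so d = 325.5 px.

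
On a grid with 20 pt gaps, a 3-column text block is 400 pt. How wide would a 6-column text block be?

3 columns + 2 gaps: 3c + 2·20 = 400.
3c = 400 − 40 = 360, so c = 120 pt.
6 columns plus 5 gaps: 720 + 100 = 820 pt.

820 pt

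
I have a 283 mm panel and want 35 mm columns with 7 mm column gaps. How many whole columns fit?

6 columns

6 columns: 6·35 + 5·7 = 245 mm ≤ 283.
7 columns: 287 mm > 283. So 6.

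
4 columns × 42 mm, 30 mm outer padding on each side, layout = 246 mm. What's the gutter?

Content width = 246 − 2·30 = 186 mm.
Columns use 168 mm, leaving 18 mm across 3 gutters = 6 mm each.

6 mm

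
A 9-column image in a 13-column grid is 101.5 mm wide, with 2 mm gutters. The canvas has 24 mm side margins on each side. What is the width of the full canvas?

195.5 mm

9c + 8·2 = 101.5 → 9c = 85.5 → c = 9.5 mm.
Adding margins, columns and gutters: 48 + 123.5 + 24 = 195.5 mm.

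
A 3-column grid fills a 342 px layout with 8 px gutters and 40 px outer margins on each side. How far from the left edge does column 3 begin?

220 px

Content = 342 − 2·40 = 262 px.
3c + 2·8 = 262 → 3c = 246 → c = 82 px.
Each column+gutter stride is 90 px; 2 of them past the 40 px margin is 40 + 180 = 220 px.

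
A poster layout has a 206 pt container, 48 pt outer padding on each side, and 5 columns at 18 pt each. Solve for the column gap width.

Inside the margins: 206 − 96 = 110 pt.
5 columns take 5·18 = 90 pt; remaining 20 splits into 4 column gaps.
g = 20 / 4 = 5 pt.

5 pt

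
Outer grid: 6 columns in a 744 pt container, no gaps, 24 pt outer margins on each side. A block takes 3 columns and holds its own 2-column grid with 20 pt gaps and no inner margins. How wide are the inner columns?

164 pt

Outer content = 744 − 2·24 = 696 pt.
696 / 6 = 116 pt per column.
3-column span = 3·116 = 348 pt.
Subtracting 1 gap of 20 leaves 328 for 2 columns, so d = 164 pt.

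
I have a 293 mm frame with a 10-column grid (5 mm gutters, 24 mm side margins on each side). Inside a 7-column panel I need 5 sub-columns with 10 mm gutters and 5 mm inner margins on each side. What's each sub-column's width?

24 mm

Inside the margins: 293 − 48 = 245 mm.
Subtracting 9 gutters of 5 leaves 200 for 10 columns, so c = 20 mm.
7-column span = 7·20 + 6·5 = 170 mm.
Inner content = 170 − 2·5 = 160 mm.
5 columns + 4 gutters: 5d + 4·10 = 160.
5d = 160 − 40 = 120, so d = 24 mm.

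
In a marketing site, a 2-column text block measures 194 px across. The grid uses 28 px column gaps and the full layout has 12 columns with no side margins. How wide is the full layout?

2 columns + 1 column gap: 2c + 1·28 = 194.
2c = 194 − 28 = 166, so c = 83 px.
Layout = 12·83 + 11·28 = 996 + 308 = 1304 px.

1304 px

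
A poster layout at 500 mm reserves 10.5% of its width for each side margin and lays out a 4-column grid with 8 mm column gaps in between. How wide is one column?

92.75 mm

Each margin = 10.5% of 500 = 52.5 mm; content = 500 − 2·52.5 = 395 mm.
4 columns + 3 column gaps: 4c + 3·8 = 395.
4c = 395 − 24 = 371, so c = 92.75 mm.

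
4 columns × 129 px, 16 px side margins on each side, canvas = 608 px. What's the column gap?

Inside the margins: 608 − 32 = 576 px.
Columns use 516 px, leaving 60 px across 3 column gaps = 20 px each.

20 px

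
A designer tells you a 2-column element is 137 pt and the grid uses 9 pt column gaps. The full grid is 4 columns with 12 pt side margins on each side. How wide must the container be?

137 − 1·9 = 128; ÷2 gives c = 64 pt.
Container = 2·12 + 4·64 + 3·9 = 24 + 256 + 27 = 307 pt.

307 pt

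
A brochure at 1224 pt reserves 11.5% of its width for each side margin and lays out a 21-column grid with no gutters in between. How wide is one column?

Each margin = 11.5% of 1224 = 140.76 pt; content = 1224 − 2·140.76 = 942.48 pt.
With no gutters, each column is 942.48/21 = 44.88 pt.

44.88 pt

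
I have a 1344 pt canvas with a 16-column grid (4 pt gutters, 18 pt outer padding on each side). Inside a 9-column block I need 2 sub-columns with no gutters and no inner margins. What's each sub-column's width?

Outer content = 1344 − 2·18 = 1308 pt.
1308 − 15·4 = 1248; ÷16 gives c = 78 pt.
9 columns plus 8 gutters: 702 + 32 = 734 pt.
734 / 2 = 367 pt per column.

367 pt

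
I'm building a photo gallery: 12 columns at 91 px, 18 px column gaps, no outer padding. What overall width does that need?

1290 px

Summing: 1092 + 198 = 1290 px.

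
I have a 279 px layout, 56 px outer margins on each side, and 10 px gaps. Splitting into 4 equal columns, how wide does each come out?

34.25 px

Content width = 279 − 2·56 = 167 px.
Subtracting 3 gaps of 10 leaves 137 for 4 columns, so c = 34.25 px.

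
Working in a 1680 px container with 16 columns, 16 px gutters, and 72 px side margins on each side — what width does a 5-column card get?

469 px

Take off 144 px of margins, leaving 1536 px.
Subtracting 15 gutters of 16 leaves 1296 for 16 columns, so c = 81 px.
5 columns plus 4 gutters: 405 + 64 = 469 px.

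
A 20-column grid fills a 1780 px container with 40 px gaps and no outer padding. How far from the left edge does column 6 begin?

1780 − 19·40 = 1020; ÷20 gives c = 51 px.
No margin, so column 6 starts at 5·(column + gutter) = 5·91 = 455 px.

455 px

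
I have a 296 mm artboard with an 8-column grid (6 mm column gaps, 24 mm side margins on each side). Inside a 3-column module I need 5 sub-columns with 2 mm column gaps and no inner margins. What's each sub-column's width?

16.25 mm

Outer content = 296 − 2·24 = 248 mm.
8c + 7·6 = 248 → 8c = 206 → c = 25.75 mm.
Span of 3: 3·25.75 + 2·6 = 77.25 + 12 = 89.25 mm.
89.25 − 4·2 = 81.25; ÷5 gives d = 16.25 mm.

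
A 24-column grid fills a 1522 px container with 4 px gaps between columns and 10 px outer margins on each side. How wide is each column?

58.75 px

Inside the margins: 1522 − 20 = 1502 px.
Subtracting 23 gaps of 4 leaves 1410 for 24 columns, so c = 58.75 px.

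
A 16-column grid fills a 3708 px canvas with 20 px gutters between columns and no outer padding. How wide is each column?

213 px

16c + 15·20 = 3708 → 16c = 3408 → c = 213 px.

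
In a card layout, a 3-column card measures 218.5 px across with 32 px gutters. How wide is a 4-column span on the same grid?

218.5 − 2·32 = 154.5; ÷3 gives c = 51.5 px.
4 columns plus 3 gutters: 206 + 96 = 302 px.

302 px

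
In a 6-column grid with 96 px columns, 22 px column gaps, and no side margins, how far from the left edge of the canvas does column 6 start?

No margin, so column 6 starts at 5·(column + gutter) = 5·118 = 590 px.

590 px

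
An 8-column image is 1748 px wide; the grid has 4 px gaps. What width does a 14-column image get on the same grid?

3062 px

Subtracting 7 gaps of 4 leaves 1720 for 8 columns, so c = 215 px.
14 columns plus 13 gaps: 3010 + 52 = 3062 px.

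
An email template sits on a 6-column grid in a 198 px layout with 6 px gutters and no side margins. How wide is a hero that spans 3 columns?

96 px

6c + 5·6 = 198 → 6c = 168 → c = 28 px.
3-column span = 3·28 + 2·6 = 96 px.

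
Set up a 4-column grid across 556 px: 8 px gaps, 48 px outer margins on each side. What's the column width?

Subtract both margins: 556 − 2·48 = 460 px.
460 − 3·8 = 436; ÷4 gives c = 109 px.

109 px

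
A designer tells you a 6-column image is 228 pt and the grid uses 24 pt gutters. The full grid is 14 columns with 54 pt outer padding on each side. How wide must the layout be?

6 columns + 5 gutters: 6c + 5·24 = 228.
6c = 228 − 120 = 108, so c = 18 pt.
Adding margins, columns and gutters: 108 + 252 + 312 = 672 pt.

672 pt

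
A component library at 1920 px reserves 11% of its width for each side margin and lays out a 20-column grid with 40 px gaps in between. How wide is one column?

36.88 px

1920 × (1 − 2·11%) = 1920 × 78% = 1497.6 px for the columns.
Subtracting 19 gaps of 40 leaves 737.6 for 20 columns, so c = 36.88 px.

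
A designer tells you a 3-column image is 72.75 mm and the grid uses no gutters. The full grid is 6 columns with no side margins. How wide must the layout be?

145.5 mm

72.75 / 3 = 24.25 mm per column.
Total width: 6·24.25 = 145.5 mm.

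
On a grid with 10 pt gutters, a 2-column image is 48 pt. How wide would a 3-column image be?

77 pt

2c + 1·10 = 48 → 2c = 38 → c = 19 pt.
3-column span = 3·19 + 2·10 = 77 pt.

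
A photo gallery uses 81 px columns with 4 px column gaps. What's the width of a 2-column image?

2-column span = 2·81 + 1·4 = 166 px.

166 px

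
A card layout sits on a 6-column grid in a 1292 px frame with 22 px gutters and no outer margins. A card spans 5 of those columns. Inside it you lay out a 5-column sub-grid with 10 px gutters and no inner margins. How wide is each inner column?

206.6 px

1292 − 5·22 = 1182; ÷6 gives c = 197 px.
5 columns plus 4 gutters: 985 + 88 = 1073 px.
1073 − 4·10 = 1033; ÷5 gives d = 206.6 px.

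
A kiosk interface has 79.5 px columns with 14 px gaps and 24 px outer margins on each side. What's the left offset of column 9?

772 px

Before column 9: the margin + 8 columns + 8 gaps.
Offset = 24 + 8·(79.5 + 14) = 24 + 748 = 772 px.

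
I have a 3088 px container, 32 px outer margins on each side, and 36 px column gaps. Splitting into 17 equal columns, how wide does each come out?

Inside the margins: 3088 − 64 = 3024 px.
17c + 16·36 = 3024 → 17c = 2448 → c = 144 px.

144 px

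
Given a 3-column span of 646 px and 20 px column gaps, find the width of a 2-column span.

424 px

646 − 2·20 = 606; ÷3 gives c = 202 px.
2 columns plus 1 column gap: 404 + 20 = 424 px.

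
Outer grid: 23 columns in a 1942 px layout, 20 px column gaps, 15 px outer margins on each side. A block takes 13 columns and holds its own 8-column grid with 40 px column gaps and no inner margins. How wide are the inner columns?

99 px

Take off 30 px of margins, leaving 1912 px.
23c + 22·20 = 1912 → 23c = 1472 → c = 64 px.
Span of 13: 13·64 + 12·20 = 832 + 240 = 1072 px.
8d + 7·40 = 1072 → 8d = 792 → d = 99 px.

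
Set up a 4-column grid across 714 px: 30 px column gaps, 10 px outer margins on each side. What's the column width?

Inside the margins: 714 − 20 = 694 px.
694 − 3·30 = 604; ÷4 gives c = 151 px.

151 px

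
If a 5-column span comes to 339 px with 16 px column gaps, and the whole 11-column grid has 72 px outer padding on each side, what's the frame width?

909 px

5c + 4·16 = 339 → 5c = 275 → c = 55 px.
Adding margins, columns and gutters: 144 + 605 + 160 = 909 px.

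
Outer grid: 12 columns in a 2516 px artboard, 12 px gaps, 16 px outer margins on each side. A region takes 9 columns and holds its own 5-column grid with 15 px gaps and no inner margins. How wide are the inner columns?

Take off 32 px of margins, leaving 2484 px.
12 columns + 11 gaps: 12c + 11·12 = 2484.
12c = 2484 − 132 = 2352, so c = 196 px.
9-column span = 9·196 + 8·12 = 1860 px.
5 columns + 4 gaps: 5d + 4·15 = 1860.
5d = 1860 − 60 = 1800, so d = 360 px.

360 px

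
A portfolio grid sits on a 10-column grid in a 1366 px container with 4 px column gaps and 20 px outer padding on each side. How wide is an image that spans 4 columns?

528 px

Content width = 1366 − 2·20 = 1326 px.
1326 − 9·4 = 1290; ÷10 gives c = 129 px.
4 columns plus 3 column gaps: 516 + 12 = 528 px.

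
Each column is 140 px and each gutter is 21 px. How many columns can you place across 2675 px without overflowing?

16 columns

k columns need k·140 + (k−1)·21 = k·161 − 21.
k·161 − 21 ≤ 2675 → k ≤ 2696 / 161 ≈ 16.75, so k = 16.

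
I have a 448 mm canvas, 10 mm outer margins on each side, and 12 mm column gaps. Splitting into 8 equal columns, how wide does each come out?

Take off 20 mm of margins, leaving 428 mm.
8c + 7·12 = 428 → 8c = 344 → c = 43 mm.

43 mm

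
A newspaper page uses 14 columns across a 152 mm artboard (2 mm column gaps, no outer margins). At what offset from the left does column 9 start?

152 − 13·2 = 126; ÷14 gives c = 9 mm.
No margin, so column 9 starts at 8·(column + gutter) = 8·11 = 88 mm.

88 mm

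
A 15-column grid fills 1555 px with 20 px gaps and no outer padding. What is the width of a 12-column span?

15c + 14·20 = 1555 → 15c = 1275 → c = 85 px.
Span of 12: 12·85 + 11·20 = 1020 + 220 = 1240 px.

1240 px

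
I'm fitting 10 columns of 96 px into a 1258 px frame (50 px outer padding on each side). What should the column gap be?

Inside the margins: 1258 − 100 = 1158 px.
10 columns take 10·96 = 960 px; remaining 198 splits into 9 column gaps.
g = 198 / 9 = 22 px.

22 px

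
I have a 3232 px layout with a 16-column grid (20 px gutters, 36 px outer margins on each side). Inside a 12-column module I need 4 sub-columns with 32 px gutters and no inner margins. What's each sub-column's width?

567.25 px

Inside the margins: 3232 − 72 = 3160 px.
16 columns + 15 gutters: 16c + 15·20 = 3160.
16c = 3160 − 300 = 2860, so c = 178.75 px.
12 columns plus 11 gutters: 2145 + 220 = 2365 px.
Subtracting 3 gutters of 32 leaves 2269 for 4 columns, so d = 567.25 px.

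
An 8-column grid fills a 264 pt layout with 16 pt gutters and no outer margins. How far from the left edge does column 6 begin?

8 columns + 7 gutters: 8c + 7·16 = 264.
8c = 264 − 112 = 152, so c = 19 pt.
Before column 6: 5 columns + 5 gutters.
Offset = 5·(19 + 16) = 5·35 = 175 pt.

175 pt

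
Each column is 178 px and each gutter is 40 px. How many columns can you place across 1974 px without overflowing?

k columns need k·178 + (k−1)·40 = k·218 − 40.
k·218 − 40 ≤ 1974 → k ≤ 2014 / 218 ≈ 9.24, so k = 9.

9 columns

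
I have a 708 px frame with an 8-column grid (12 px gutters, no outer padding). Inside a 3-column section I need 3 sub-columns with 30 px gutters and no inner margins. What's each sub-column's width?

8c + 7·12 = 708 → 8c = 624 → c = 78 px.
Span of 3: 3·78 + 2·12 = 234 + 24 = 258 px.
Subtracting 2 gutters of 30 leaves 198 for 3 columns, so d = 66 px.

66 px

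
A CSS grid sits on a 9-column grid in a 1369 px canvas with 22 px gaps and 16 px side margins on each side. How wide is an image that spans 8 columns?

Subtract both margins: 1369 − 2·16 = 1337 px.
1337 − 8·22 = 1161; ÷9 gives c = 129 px.
Span of 8: 8·129 + 7·22 = 1032 + 154 = 1186 px.

1186 px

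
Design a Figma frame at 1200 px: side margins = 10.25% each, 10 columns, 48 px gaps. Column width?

Margins: 10.25% × 1200 = 123 px each, so content = 1200 − 246 = 954 px.
10 columns + 9 gaps: 10c + 9·48 = 954.
10c = 954 − 432 = 522, so c = 52.2 px.

52.2 px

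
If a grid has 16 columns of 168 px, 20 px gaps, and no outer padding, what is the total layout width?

Total width: 16·168 + 15·20 = 2988 px.

2988 px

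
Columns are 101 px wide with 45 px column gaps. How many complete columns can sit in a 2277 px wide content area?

15 columns

Each extra column adds 101 + 45 = 146 px.
(2277 + 45) / 146 = 15.90, so 15 columns fit.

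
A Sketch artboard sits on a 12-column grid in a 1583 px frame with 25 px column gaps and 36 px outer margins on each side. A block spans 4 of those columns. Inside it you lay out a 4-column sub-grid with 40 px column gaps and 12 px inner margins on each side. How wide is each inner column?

85.75 px

Outer content = 1583 − 2·36 = 1511 px.
12c + 11·25 = 1511 → 12c = 1236 → c = 103 px.
4 columns plus 3 column gaps: 412 + 75 = 487 px.
Inner content = 487 − 2·12 = 463 px.
4d + 3·40 = 463 → 4d = 343 → d = 85.75 px.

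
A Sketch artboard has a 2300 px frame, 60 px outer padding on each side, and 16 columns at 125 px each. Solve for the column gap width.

12 px

Subtract both margins: 2300 − 2·60 = 2180 px.
16·125 + 15g = 2180 → 15g = 180 → g = 12 px.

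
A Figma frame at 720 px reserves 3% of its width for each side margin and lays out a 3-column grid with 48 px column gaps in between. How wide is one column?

193.6 px

720 × (1 − 2·3%) = 720 × 94% = 676.8 px for the columns.
3c + 2·48 = 676.8 → 3c = 580.8 → c = 193.6 px.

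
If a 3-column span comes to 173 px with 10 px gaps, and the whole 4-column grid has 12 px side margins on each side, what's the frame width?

258 px

173 − 2·10 = 153; ÷3 gives c = 51 px.
Adding margins, columns and gutters: 24 + 204 + 30 = 258 px.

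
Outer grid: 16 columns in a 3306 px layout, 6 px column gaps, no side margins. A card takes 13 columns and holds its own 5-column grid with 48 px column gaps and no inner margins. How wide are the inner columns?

16c + 15·6 = 3306 → 16c = 3216 → c = 201 px.
13 columns plus 12 column gaps: 2613 + 72 = 2685 px.
2685 − 4·48 = 2493; ÷5 gives d = 498.6 px.

498.6 px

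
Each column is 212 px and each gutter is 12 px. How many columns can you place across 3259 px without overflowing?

Each extra column adds 212 + 12 = 224 px.
(3259 + 12) / 224 = 14.60, so 14 columns fit.

14 columns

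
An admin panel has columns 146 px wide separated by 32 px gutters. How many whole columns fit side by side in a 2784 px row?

15 columns

k columns need k·146 + (k−1)·32 = k·178 − 32.
k·178 − 32 ≤ 2784 → k ≤ 2816 / 178 ≈ 15.82, so k = 15.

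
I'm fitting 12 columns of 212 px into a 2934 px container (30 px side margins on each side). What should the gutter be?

Inside the margins: 2934 − 60 = 2874 px.
12·212 + 11g = 2874 → 11g = 330 → g = 30 px.

30 px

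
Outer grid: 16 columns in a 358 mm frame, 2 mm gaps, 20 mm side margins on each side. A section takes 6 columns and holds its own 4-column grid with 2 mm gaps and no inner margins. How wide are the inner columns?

Inside the margins: 358 − 40 = 318 mm.
Subtracting 15 gaps of 2 leaves 288 for 16 columns, so c = 18 mm.
Span of 6: 6·18 + 5·2 = 108 + 10 = 118 mm.
4d + 3·2 = 118 → 4d = 112 → d = 28 mm.

28 mm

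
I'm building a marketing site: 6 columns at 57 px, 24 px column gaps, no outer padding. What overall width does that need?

Total width: 6·57 + 5·24 = 462 px.

462 px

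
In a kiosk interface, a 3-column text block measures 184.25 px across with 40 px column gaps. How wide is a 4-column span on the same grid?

259 px

184.25 − 2·40 = 104.25; ÷3 gives c = 34.75 px.
Span of 4: 4·34.75 + 3·40 = 139 + 120 = 259 px.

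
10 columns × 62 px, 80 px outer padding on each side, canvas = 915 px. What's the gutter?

15 px

Subtract both margins: 915 − 2·80 = 755 px.
10·62 + 9g = 755 → 9g = 135 → g = 15 px.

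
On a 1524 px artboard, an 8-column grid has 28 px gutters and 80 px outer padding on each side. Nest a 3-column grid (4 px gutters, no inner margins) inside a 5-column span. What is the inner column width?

Take off 160 px of margins, leaving 1364 px.
8c + 7·28 = 1364 → 8c = 1168 → c = 146 px.
5-column span = 5·146 + 4·28 = 842 px.
842 − 2·4 = 834; ÷3 gives d = 278 px.

278 px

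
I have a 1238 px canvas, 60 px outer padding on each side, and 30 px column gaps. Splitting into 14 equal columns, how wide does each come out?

52 px

Subtract both margins: 1238 − 2·60 = 1118 px.
14c + 13·30 = 1118 → 14c = 728 → c = 52 px.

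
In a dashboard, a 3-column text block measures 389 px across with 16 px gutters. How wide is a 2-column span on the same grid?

254 px

3 columns + 2 gutters: 3c + 2·16 = 389.
3c = 389 − 32 = 357, so c = 119 px.
Span of 2: 2·119 + 1·16 = 238 + 16 = 254 px.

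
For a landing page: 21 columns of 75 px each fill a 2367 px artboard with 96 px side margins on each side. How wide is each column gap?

Subtract both margins: 2367 − 2·96 = 2175 px.
Columns use 1575 px, leaving 600 px across 20 column gaps = 30 px each.

30 px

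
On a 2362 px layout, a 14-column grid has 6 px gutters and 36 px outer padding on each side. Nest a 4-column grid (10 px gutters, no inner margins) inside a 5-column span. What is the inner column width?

196 px

Outer content = 2362 − 2·36 = 2290 px.
2290 − 13·6 = 2212; ÷14 gives c = 158 px.
5-column span = 5·158 + 4·6 = 814 px.
4d + 3·10 = 814 → 4d = 784 → d = 196 px.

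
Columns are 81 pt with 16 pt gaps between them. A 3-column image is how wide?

3-column span = 3·81 + 2·16 = 275 pt.

275 pt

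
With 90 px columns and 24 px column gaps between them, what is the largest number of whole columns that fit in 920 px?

k columns need k·90 + (k−1)·24 = k·114 − 24.
k·114 − 24 ≤ 920 → k ≤ 944 / 114 ≈ 8.28, so k = 8.

8 columns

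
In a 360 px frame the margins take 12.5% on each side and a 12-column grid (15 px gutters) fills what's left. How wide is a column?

8.75 px

360 × (1 − 2·12.5%) = 360 × 75% = 270 px for the columns.
270 − 11·15 = 105; ÷12 gives c = 8.75 px.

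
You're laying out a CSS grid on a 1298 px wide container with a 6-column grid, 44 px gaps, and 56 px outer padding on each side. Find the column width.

Inside the margins: 1298 − 112 = 1186 px.
Subtracting 5 gaps of 44 leaves 966 for 6 columns, so c = 161 px.

161 px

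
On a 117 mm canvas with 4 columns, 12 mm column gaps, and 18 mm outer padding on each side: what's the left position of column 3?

64.5 mm

Take off 36 mm of margins, leaving 81 mm.
4 columns + 3 column gaps: 4c + 3·12 = 81.
4c = 81 − 36 = 45, so c = 11.25 mm.
Each column+gutter stride is 23.25 mm; 2 of them past the 18 mm margin is 18 + 46.5 = 64.5 mm.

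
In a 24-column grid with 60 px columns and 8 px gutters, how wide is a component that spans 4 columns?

Span of 4: 4·60 + 3·8 = 240 + 24 = 264 px.

264 px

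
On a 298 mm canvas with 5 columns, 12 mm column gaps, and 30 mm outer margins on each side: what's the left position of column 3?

130 mm

Content = 298 − 2·30 = 238 mm.
238 − 4·12 = 190; ÷5 gives c = 38 mm.
Each column+gutter stride is 50 mm; 2 of them past the 30 mm margin is 30 + 100 = 130 mm.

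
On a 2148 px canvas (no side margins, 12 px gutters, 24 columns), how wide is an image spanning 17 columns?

2148 − 23·12 = 1872; ÷24 gives c = 78 px.
17-column span = 17·78 + 16·12 = 1518 px.

1518 px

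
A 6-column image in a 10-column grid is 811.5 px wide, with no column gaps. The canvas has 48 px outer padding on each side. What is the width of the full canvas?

With no column gaps, each column is 811.5/6 = 135.25 px.
Canvas = 2·48 + 10·135.25 = 96 + 1352.5 = 1448.5 px.

1448.5 px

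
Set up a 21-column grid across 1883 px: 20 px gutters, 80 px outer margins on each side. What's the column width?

Subtract both margins: 1883 − 2·80 = 1723 px.
1723 − 20·20 = 1323; ÷21 gives c = 63 px.

63 px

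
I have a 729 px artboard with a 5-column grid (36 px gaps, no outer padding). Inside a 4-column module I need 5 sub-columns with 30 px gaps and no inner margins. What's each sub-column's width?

5c + 4·36 = 729 → 5c = 585 → c = 117 px.
4 columns plus 3 gaps: 468 + 108 = 576 px.
5d + 4·30 = 576 → 5d = 456 → d = 91.2 px.

91.2 px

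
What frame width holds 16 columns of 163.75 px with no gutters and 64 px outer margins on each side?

2748 px

Frame = 2·64 + 16·163.75 = 128 + 2620 = 2748 px.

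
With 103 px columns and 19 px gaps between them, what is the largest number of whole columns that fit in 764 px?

6 columns: 6·103 + 5·19 = 713 px ≤ 764.
7 columns: 835 px > 764. So 6.

6 columns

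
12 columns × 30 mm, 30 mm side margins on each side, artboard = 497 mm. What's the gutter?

7 mm

Take off 60 mm of margins, leaving 437 mm.
12 columns take 12·30 = 360 mm; remaining 77 splits into 11 gutters.
g = 77 / 11 = 7 mm.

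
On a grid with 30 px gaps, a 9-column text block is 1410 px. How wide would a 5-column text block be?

770 px

9 columns + 8 gaps: 9c + 8·30 = 1410.
9c = 1410 − 240 = 1170, so c = 130 px.
5-column span = 5·130 + 4·30 = 770 px.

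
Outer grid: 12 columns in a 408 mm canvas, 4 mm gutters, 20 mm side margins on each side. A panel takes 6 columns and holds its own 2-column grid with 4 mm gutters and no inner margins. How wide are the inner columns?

Take off 40 mm of margins, leaving 368 mm.
12 columns + 11 gutters: 12c + 11·4 = 368.
12c = 368 − 44 = 324, so c = 27 mm.
6 columns plus 5 gutters: 162 + 20 = 182 mm.
2 columns + 1 gutter: 2d + 1·4 = 182.
2d = 182 − 4 = 178, so d = 89 mm.

89 mm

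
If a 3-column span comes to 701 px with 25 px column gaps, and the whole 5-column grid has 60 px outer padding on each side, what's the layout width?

1305 px

701 − 2·25 = 651; ÷3 gives c = 217 px.
Total width: 2·60 + 5·217 + 4·25 = 1305 px.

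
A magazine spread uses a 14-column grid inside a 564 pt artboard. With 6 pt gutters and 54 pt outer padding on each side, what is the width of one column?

Content width = 564 − 2·54 = 456 pt.
Subtracting 13 gutters of 6 leaves 378 for 14 columns, so c = 27 pt.

27 pt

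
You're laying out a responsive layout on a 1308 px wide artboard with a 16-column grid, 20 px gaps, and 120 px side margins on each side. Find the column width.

48 px

Inside the margins: 1308 − 240 = 1068 px.
16c + 15·20 = 1068 → 16c = 768 → c = 48 px.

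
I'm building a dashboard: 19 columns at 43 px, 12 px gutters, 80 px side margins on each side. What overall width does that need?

1193 px

Total width: 2·80 + 19·43 + 18·12 = 1193 px.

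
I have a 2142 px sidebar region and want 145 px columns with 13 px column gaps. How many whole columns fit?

Each extra column adds 145 + 13 = 158 px.
(2142 + 13) / 158 = 13.64, so 13 columns fit.

13 columns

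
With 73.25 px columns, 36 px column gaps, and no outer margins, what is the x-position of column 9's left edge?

874 px

Each column+gutter stride is 109.25 px; with no margin, 8 of them is 874 px.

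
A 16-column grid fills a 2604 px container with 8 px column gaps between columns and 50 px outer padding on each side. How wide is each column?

149 px

Take off 100 px of margins, leaving 2504 px.
2504 − 15·8 = 2384; ÷16 gives c = 149 px.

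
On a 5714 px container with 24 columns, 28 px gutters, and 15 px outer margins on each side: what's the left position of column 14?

3109 px

Take off 30 px of margins, leaving 5684 px.
24c + 23·28 = 5684 → 24c = 5040 → c = 210 px.
Column 14 starts at margin + 13·(column + gutter) = 15 + 13·238 = 3109 px.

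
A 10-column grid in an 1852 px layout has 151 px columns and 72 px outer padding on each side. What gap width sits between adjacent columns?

22 px

Subtract both margins: 1852 − 2·72 = 1708 px.
Columns use 1510 px, leaving 198 px across 9 gaps = 22 px each.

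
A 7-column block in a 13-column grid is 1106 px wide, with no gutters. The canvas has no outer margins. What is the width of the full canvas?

2054 px

With no gutters, each column is 1106/7 = 158 px.
Summing: 2054 = 2054 px.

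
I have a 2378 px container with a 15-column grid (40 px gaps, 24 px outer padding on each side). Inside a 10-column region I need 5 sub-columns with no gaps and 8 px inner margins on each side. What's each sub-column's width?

304.8 px

Inside the margins: 2378 − 48 = 2330 px.
Subtracting 14 gaps of 40 leaves 1770 for 15 columns, so c = 118 px.
10 columns plus 9 gaps: 1180 + 360 = 1540 px.
Inner content = 1540 − 2·8 = 1524 px.
With no gaps, each column is 1524/5 = 304.8 px.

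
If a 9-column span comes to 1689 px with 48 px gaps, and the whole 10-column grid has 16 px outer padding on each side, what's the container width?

1914 px

9c + 8·48 = 1689 → 9c = 1305 → c = 145 px.
Total width: 2·16 + 10·145 + 9·48 = 1914 px.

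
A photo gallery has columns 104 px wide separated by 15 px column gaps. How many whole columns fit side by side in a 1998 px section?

16 columns

Each extra column adds 104 + 15 = 119 px.
(1998 + 15) / 119 = 16.92, so 16 columns fit.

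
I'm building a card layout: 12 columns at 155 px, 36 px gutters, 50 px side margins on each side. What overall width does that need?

Adding margins, columns and gutters: 100 + 1860 + 396 = 2356 px.

2356 px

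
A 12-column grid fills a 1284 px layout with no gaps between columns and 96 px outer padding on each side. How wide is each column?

Subtract both margins: 1284 − 2·96 = 1092 px.
12c = 1092 → c = 91 px.

91 px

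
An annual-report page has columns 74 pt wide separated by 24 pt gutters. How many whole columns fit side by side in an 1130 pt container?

11 columns

Each extra column adds 74 + 24 = 98 pt.
(1130 + 24) / 98 = 11.78, so 11 columns fit.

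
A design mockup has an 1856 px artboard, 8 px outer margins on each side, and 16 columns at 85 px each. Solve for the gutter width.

Content width = 1856 − 2·8 = 1840 px.
Columns use 1360 px, leaving 480 px across 15 gutters = 32 px each.

32 px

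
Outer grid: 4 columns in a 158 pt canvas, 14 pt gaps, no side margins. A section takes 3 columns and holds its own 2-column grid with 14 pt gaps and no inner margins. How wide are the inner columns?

4 columns + 3 gaps: 4c + 3·14 = 158.
4c = 158 − 42 = 116, so c = 29 pt.
Span of 3: 3·29 + 2·14 = 87 + 28 = 115 pt.
Subtracting 1 gap of 14 leaves 101 for 2 columns, so d = 50.5 pt.

50.5 pt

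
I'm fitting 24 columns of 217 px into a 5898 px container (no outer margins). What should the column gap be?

30 px

24·217 + 23g = 5898 → 23g = 690 → g = 30 px.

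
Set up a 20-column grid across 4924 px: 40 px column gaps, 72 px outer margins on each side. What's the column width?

201 px

Subtract both margins: 4924 − 2·72 = 4780 px.
20 columns + 19 column gaps: 20c + 19·40 = 4780.
20c = 4780 − 760 = 4020, so c = 201 px.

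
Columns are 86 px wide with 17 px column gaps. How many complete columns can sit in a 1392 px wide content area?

Each extra column adds 86 + 17 = 103 px.
(1392 + 17) / 103 = 13.68, so 13 columns fit.

13 columns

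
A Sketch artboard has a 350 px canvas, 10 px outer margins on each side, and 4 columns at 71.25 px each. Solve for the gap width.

Subtract both margins: 350 − 2·10 = 330 px.
Columns use 285 px, leaving 45 px across 3 gaps = 15 px each.

15 px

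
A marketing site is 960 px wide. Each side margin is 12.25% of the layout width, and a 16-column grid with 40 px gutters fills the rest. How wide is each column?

7.8 px

Margins: 12.25% × 960 = 117.6 px each, so content = 960 − 235.2 = 724.8 px.
16 columns + 15 gutters: 16c + 15·40 = 724.8.
16c = 724.8 − 600 = 124.8, so c = 7.8 px.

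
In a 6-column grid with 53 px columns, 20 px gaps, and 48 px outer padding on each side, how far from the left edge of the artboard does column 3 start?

194 px

Before column 3: the margin + 2 columns + 2 gaps.
Offset = 48 + 2·(53 + 20) = 48 + 146 = 194 px.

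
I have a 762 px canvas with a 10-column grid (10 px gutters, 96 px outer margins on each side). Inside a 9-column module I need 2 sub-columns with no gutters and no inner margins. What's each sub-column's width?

Outer content = 762 − 2·96 = 570 px.
Subtracting 9 gutters of 10 leaves 480 for 10 columns, so c = 48 px.
Span of 9: 9·48 + 8·10 = 432 + 80 = 512 px.
With no gutters, each column is 512/2 = 256 px.

256 px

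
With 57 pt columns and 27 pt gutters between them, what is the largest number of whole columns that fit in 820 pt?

k columns need k·57 + (k−1)·27 = k·84 − 27.
k·84 − 27 ≤ 820 → k ≤ 847 / 84 ≈ 10.08, so k = 10.

10 columns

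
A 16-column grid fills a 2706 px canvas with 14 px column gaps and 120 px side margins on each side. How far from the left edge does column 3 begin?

430 px

Subtract both margins: 2706 − 2·120 = 2466 px.
16 columns + 15 column gaps: 16c + 15·14 = 2466.
16c = 2466 − 210 = 2256, so c = 141 px.
Each column+gutter stride is 155 px; 2 of them past the 120 px margin is 120 + 310 = 430 px.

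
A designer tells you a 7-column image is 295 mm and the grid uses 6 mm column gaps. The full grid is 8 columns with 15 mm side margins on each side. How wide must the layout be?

368 mm

7c + 6·6 = 295 → 7c = 259 → c = 37 mm.
Layout = 2·15 + 8·37 + 7·6 = 30 + 296 + 42 = 368 mm.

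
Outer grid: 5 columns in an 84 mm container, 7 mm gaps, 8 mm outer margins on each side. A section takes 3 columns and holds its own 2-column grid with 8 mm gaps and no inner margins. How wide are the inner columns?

15 mm

Subtract both margins: 84 − 2·8 = 68 mm.
5 columns + 4 gaps: 5c + 4·7 = 68.
5c = 68 − 28 = 40, so c = 8 mm.
Span of 3: 3·8 + 2·7 = 24 + 14 = 38 mm.
2d + 1·8 = 38 → 2d = 30 → d = 15 mm.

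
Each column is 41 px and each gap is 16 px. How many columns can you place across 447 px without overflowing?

8 columns

8 columns: 8·41 + 7·16 = 440 px ≤ 447.
9 columns: 497 px > 447. So 8.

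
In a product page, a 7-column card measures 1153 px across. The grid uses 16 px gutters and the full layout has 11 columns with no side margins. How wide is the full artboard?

1821 px

1153 − 6·16 = 1057; ÷7 gives c = 151 px.
Artboard = 11·151 + 10·16 = 1661 + 160 = 1821 px.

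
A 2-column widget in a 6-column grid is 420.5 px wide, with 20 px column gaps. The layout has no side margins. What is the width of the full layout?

2 columns + 1 column gap: 2c + 1·20 = 420.5.
2c = 420.5 − 20 = 400.5, so c = 200.25 px.
Summing: 1201.5 + 100 = 1301.5 px.

1301.5 px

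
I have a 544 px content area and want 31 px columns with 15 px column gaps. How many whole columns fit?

12 columns

12 columns: 12·31 + 11·15 = 537 px ≤ 544.
13 columns: 583 px > 544. So 12.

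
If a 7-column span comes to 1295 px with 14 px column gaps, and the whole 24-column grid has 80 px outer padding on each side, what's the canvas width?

7 columns + 6 column gaps: 7c + 6·14 = 1295.
7c = 1295 − 84 = 1211, so c = 173 px.
Total width: 2·80 + 24·173 + 23·14 = 4634 px.

4634 px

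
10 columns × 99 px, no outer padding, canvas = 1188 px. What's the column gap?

22 px

10 columns take 10·99 = 990 px; remaining 198 splits into 9 column gaps.
g = 198 / 9 = 22 px.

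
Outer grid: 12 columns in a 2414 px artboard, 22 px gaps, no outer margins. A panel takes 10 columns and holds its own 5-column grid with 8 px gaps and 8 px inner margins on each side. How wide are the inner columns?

392 px

Subtracting 11 gaps of 22 leaves 2172 for 12 columns, so c = 181 px.
10 columns plus 9 gaps: 1810 + 198 = 2008 px.
Inner content = 2008 − 2·8 = 1992 px.
5 columns + 4 gaps: 5d + 4·8 = 1992.
5d = 1992 − 32 = 1960, so d = 392 px.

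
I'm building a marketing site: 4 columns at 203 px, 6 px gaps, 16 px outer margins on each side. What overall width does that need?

Adding margins, columns and gutters: 32 + 812 + 18 = 862 px.

862 px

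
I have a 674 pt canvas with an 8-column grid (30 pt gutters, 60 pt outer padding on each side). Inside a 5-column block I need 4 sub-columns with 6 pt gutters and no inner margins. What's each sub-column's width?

Inside the margins: 674 − 120 = 554 pt.
Subtracting 7 gutters of 30 leaves 344 for 8 columns, so c = 43 pt.
Span of 5: 5·43 + 4·30 = 215 + 120 = 335 pt.
4 columns + 3 gutters: 4d + 3·6 = 335.
4d = 335 − 18 = 317, so d = 79.25 pt.

79.25 pt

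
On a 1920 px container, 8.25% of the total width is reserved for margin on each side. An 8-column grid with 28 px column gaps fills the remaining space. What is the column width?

175.9 px

1920 × (1 − 2·8.25%) = 1920 × 83.5% = 1603.2 px for the columns.
Subtracting 7 column gaps of 28 leaves 1407.2 for 8 columns, so c = 175.9 px.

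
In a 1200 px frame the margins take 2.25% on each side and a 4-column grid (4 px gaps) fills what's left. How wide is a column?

Margins: 2.25% × 1200 = 27 px each, so content = 1200 − 54 = 1146 px.
1146 − 3·4 = 1134; ÷4 gives c = 283.5 px.

283.5 px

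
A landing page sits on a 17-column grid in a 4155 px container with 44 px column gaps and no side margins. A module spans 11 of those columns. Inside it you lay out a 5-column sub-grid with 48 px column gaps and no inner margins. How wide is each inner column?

4155 − 16·44 = 3451; ÷17 gives c = 203 px.
Span of 11: 11·203 + 10·44 = 2233 + 440 = 2673 px.
5 columns + 4 column gaps: 5d + 4·48 = 2673.
5d = 2673 − 192 = 2481, so d = 496.2 px.

496.2 px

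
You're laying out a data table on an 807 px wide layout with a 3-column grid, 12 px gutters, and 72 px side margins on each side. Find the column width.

Subtract both margins: 807 − 2·72 = 663 px.
3c + 2·12 = 663 → 3c = 639 → c = 213 px.

213 px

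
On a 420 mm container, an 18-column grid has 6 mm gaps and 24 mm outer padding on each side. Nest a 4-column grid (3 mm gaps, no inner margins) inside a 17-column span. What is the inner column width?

Subtract both margins: 420 − 2·24 = 372 mm.
Subtracting 17 gaps of 6 leaves 270 for 18 columns, so c = 15 mm.
17 columns plus 16 gaps: 255 + 96 = 351 mm.
4 columns + 3 gaps: 4d + 3·3 = 351.
4d = 351 − 9 = 342, so d = 85.5 mm.

85.5 mm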